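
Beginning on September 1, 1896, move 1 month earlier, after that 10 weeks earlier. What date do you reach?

May 23, 1896

Subtracting 1 month from September 1, 1896:
month 9 − 1 = 8 → August 1896.
Day 1 is valid in August, giving August 1, 1896.
Going back 10 weeks (= 70 days) from August 1, 1896:
Going back 1 day from August 1, 1896 reaches the end of the previous month; 70 − 1 = 69 left.
July 1896 has 31 days: 69 − 31 = 38 left.
June 1896 has 30 days: 38 − 30 = 8 left.
May 1896 has 31 days; 31 − 8 = 23 → May 23, 1896.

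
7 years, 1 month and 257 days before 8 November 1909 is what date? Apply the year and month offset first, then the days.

January 24, 1902

Counting back 7 years, 1 month and 257 days from November 8, 1909: first the month/year part, then the days.
-7 years → 1902; month 11 − 1 = 10 → October 1902.
Day 8 is valid in October, giving October 8, 1902.
Now subtract 257 days from October 8, 1902.
Going back 8 days from October 8, 1902 reaches the end of the previous month; 257 − 8 = 249 left.
September 1902 has 30 days: 249 − 30 = 219 left.
August 1902 has 31 days: 219 − 31 = 188 left.
July 1902 has 31 days: 188 − 31 = 157 left.
June 1902 has 30 days: 157 − 30 = 127 left.
May 1902 has 31 days: 127 − 31 = 96 left.
April 1902 has 30 days: 96 − 30 = 66 left.
March 1902 has 31 days: 66 − 31 = 35 left.
February 1902 has 28 days (1902 is not a leap year): 35 − 28 = 7 left.
January 1902 has 31 days; 31 − 7 = 24 → January 24, 1902.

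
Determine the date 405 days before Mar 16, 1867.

February 4, 1866

Counting back 405 days from March 16, 1867.
Going back 16 days from March 16, 1867 reaches the end of the previous month; 405 − 16 = 389 left.
February 1867 has 28 days (1867 is not a leap year): 389 − 28 = 361 left.
January 1867 has 31 days: 361 − 31 = 330 left.
December 1866 has 31 days: 330 − 31 = 299 left.
November 1866 has 30 days: 299 − 30 = 269 left.
October 1866 has 31 days: 269 − 31 = 238 left.
September 1866 has 30 days: 238 − 30 = 208 left.
August 1866 has 31 days: 208 − 31 = 177 left.
July 1866 has 31 days: 177 − 31 = 146 left.
June 1866 has 30 days: 146 − 30 = 116 left.
May 1866 has 31 days: 116 − 31 = 85 left.
April 1866 has 30 days: 85 − 30 = 55 left.
March 1866 has 31 days: 55 − 31 = 24 left.
February 1866 has 28 days; 28 − 24 = 4 → February 4, 1866.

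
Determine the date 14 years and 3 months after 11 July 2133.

Adding 14 years and 3 months from July 11, 2133.
+14 years → 2147; month 7 + 3 = 10 → October 2147.
Day 11 is valid in October, giving October 11, 2147.

October 11, 2147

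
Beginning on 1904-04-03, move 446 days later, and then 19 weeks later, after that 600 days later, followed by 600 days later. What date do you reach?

Adding 446 days from April 3, 1904:
April has 30 days, so 30 − 3 = 27 days remain after April 3, 1904; 446 − 27 = 419 left.
May 1904 has 31 days: 419 − 31 = 388 left.
June 1904 has 30 days: 388 − 30 = 358 left.
July 1904 has 31 days: 358 − 31 = 327 left.
August 1904 has 31 days: 327 − 31 = 296 left.
September 1904 has 30 days: 296 − 30 = 266 left.
October 1904 has 31 days: 266 − 31 = 235 left.
November 1904 has 30 days: 235 − 30 = 205 left.
December 1904 has 31 days: 205 − 31 = 174 left.
January 1905 has 31 days: 174 − 31 = 143 left.
February 1905 has 28 days (1905 is not a leap year): 143 − 28 = 115 left.
March 1905 has 31 days: 115 − 31 = 84 left.
April 1905 has 30 days: 84 − 30 = 54 left.
May 1905 has 31 days: 54 − 31 = 23 left.
23 days into June 1905 → June 23, 1905.
Adding 19 weeks (= 133 days) from June 23, 1905:
June has 30 days, so 30 − 23 = 7 days remain after June 23, 1905; 133 − 7 = 126 left.
July 1905 has 31 days: 126 − 31 = 95 left.
August 1905 has 31 days: 95 − 31 = 64 left.
September 1905 has 30 days: 64 − 30 = 34 left.
October 1905 has 31 days: 34 − 31 = 3 left.
3 days into November 1905 → November 3, 1905.
Advancing 600 days from November 3, 1905:
November has 30 days, so 30 − 3 = 27 days remain after November 3, 1905; 600 − 27 = 573 left.
December 1905 has 31 days: 573 − 31 = 542 left.
January 1906 has 31 days: 542 − 31 = 511 left.
February 1906 has 28 days (1906 is not a leap year): 511 − 28 = 483 left.
March 1906 has 31 days: 483 − 31 = 452 left.
April 1906 has 30 days: 452 − 30 = 422 left.
May 1906 has 31 days: 422 − 31 = 391 left.
June 1906 has 30 days: 391 − 30 = 361 left.
July 1906 has 31 days: 361 − 31 = 330 left.
August 1906 has 31 days: 330 − 31 = 299 left.
September 1906 has 30 days: 299 − 30 = 269 left.
October 1906 has 31 days: 269 − 31 = 238 left.
November 1906 has 30 days: 238 − 30 = 208 left.
December 1906 has 31 days: 208 − 31 = 177 left.
January 1907 has 31 days: 177 − 31 = 146 left.
February 1907 has 28 days (1907 is not a leap year): 146 − 28 = 118 left.
March 1907 has 31 days: 118 − 31 = 87 left.
April 1907 has 30 days: 87 − 30 = 57 left.
May 1907 has 31 days: 57 − 31 = 26 left.
26 days into June 1907 → June 26, 1907.
Counting forward 600 days from June 26, 1907:
June has 30 days, so 30 − 26 = 4 days remain after June 26, 1907; 600 − 4 = 596 left.
July 1907 has 31 days: 596 − 31 = 565 left.
August 1907 has 31 days: 565 − 31 = 534 left.
September 1907 has 30 days: 534 − 30 = 504 left.
October 1907 has 31 days: 504 − 31 = 473 left.
November 1907 has 30 days: 473 − 30 = 443 left.
December 1907 has 31 days: 443 − 31 = 412 left.
January 1908 has 31 days: 412 − 31 = 381 left.
February 1908 has 29 days (1908 is a leap year): 381 − 29 = 352 left.
March 1908 has 31 days: 352 − 31 = 321 left.
April 1908 has 30 days: 321 − 30 = 291 left.
May 1908 has 31 days: 291 − 31 = 260 left.
June 1908 has 30 days: 260 − 30 = 230 left.
July 1908 has 31 days: 230 − 31 = 199 left.
August 1908 has 31 days: 199 − 31 = 168 left.
September 1908 has 30 days: 168 − 30 = 138 left.
October 1908 has 31 days: 138 − 31 = 107 left.
November 1908 has 30 days: 107 − 30 = 77 left.
December 1908 has 31 days: 77 − 31 = 46 left.
January 1909 has 31 days: 46 − 31 = 15 left.
15 days into February 1909 → February 15, 1909.

February 15, 1909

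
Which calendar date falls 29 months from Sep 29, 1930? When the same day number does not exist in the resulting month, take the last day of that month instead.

February 28, 1933

Counting forward 29 months from September 29, 1930.
month 9 + 29 = 38, which is month 2 of year 1933 → February 1933.
February 1933 has only 28 days (1933 is not a leap year — relevant if February), and the start was day 29, so the date clamps to February 28, 1933.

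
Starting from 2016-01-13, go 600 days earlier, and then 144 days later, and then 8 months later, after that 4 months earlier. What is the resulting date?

Going back 600 days from January 13, 2016:
Going back 13 days from January 13, 2016 reaches the end of the previous month; 600 − 13 = 587 left.
December 2015 has 31 days: 587 − 31 = 556 left.
November 2015 has 30 days: 556 − 30 = 526 left.
October 2015 has 31 days: 526 − 31 = 495 left.
September 2015 has 30 days: 495 − 30 = 465 left.
August 2015 has 31 days: 465 − 31 = 434 left.
July 2015 has 31 days: 434 − 31 = 403 left.
June 2015 has 30 days: 403 − 30 = 373 left.
May 2015 has 31 days: 373 − 31 = 342 left.
April 2015 has 30 days: 342 − 30 = 312 left.
March 2015 has 31 days: 312 − 31 = 281 left.
February 2015 has 28 days (2015 is not a leap year): 281 − 28 = 253 left.
January 2015 has 31 days: 253 − 31 = 222 left.
December 2014 has 31 days: 222 − 31 = 191 left.
November 2014 has 30 days: 191 − 30 = 161 left.
October 2014 has 31 days: 161 − 31 = 130 left.
September 2014 has 30 days: 130 − 30 = 100 left.
August 2014 has 31 days: 100 − 31 = 69 left.
July 2014 has 31 days: 69 − 31 = 38 left.
June 2014 has 30 days: 38 − 30 = 8 left.
May 2014 has 31 days; 31 − 8 = 23 → May 23, 2014.
Adding 144 days from May 23, 2014:
May has 31 days, so 31 − 23 = 8 days remain after May 23, 2014; 144 − 8 = 136 left.
June 2014 has 30 days: 136 − 30 = 106 left.
July 2014 has 31 days: 106 − 31 = 75 left.
August 2014 has 31 days: 75 − 31 = 44 left.
September 2014 has 30 days: 44 − 30 = 14 left.
14 days into October 2014 → October 14, 2014.
Adding 8 months from October 14, 2014:
month 10 + 8 = 18, which is month 6 of year 2015 → June 2015.
Day 14 is valid in June, giving June 14, 2015.
Subtracting 4 months from June 14, 2015:
month 6 − 4 = 2 → February 2015.
Day 14 is valid in February, giving February 14, 2015.

February 14, 2015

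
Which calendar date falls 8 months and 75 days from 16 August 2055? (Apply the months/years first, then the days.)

Counting forward 8 months and 75 days from August 16, 2055: first the month/year part, then the days.
month 8 + 8 = 16, which is month 4 of year 2056 → April 2056.
Day 16 is valid in April, giving April 16, 2056.
Now add 75 days from April 16, 2056.
April has 30 days, so 30 − 16 = 14 days remain after April 16, 2056; 75 − 14 = 61 left.
May 2056 has 31 days: 61 − 31 = 30 left.
30 days into June 2056 → June 30, 2056.

June 30, 2056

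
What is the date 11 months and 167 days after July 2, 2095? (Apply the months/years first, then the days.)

Advancing 11 months and 167 days from July 2, 2095: first the month/year part, then the days.
month 7 + 11 = 18, which is month 6 of year 2096 → June 2096.
Day 2 is valid in June, giving June 2, 2096.
Now add 167 days from June 2, 2096.
June has 30 days, so 30 − 2 = 28 days remain after June 2, 2096; 167 − 28 = 139 left.
July 2096 has 31 days: 139 − 31 = 108 left.
August 2096 has 31 days: 108 − 31 = 77 left.
September 2096 has 30 days: 77 − 30 = 47 left.
October 2096 has 31 days: 47 − 31 = 16 left.
16 days into November 2096 → November 16, 2096.

November 16, 2096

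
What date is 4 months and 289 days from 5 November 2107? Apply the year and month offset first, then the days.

Counting forward 4 months and 289 days from November 5, 2107: first the month/year part, then the days.
month 11 + 4 = 15, which is month 3 of year 2108 → March 2108.
Day 5 is valid in March, giving March 5, 2108.
Now add 289 days from March 5, 2108.
March has 31 days, so 31 − 5 = 26 days remain after March 5, 2108; 289 − 26 = 263 left.
April 2108 has 30 days: 263 − 30 = 233 left.
May 2108 has 31 days: 233 − 31 = 202 left.
June 2108 has 30 days: 202 − 30 = 172 left.
July 2108 has 31 days: 172 − 31 = 141 left.
August 2108 has 31 days: 141 − 31 = 110 left.
September 2108 has 30 days: 110 − 30 = 80 left.
October 2108 has 31 days: 80 − 31 = 49 left.
November 2108 has 30 days: 49 − 30 = 19 left.
19 days into December 2108 → December 19, 2108.

December 19, 2108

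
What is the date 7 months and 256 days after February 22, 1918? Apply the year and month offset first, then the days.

June 5, 1919

Adding 7 months and 256 days from February 22, 1918: first the month/year part, then the days.
month 2 + 7 = 9 → September 1918.
Day 22 is valid in September, giving September 22, 1918.
Now add 256 days from September 22, 1918.
September has 30 days, so 30 − 22 = 8 days remain after September 22, 1918; 256 − 8 = 248 left.
October 1918 has 31 days: 248 − 31 = 217 left.
November 1918 has 30 days: 217 − 30 = 187 left.
December 1918 has 31 days: 187 − 31 = 156 left.
January 1919 has 31 days: 156 − 31 = 125 left.
February 1919 has 28 days (1919 is not a leap year): 125 − 28 = 97 left.
March 1919 has 31 days: 97 − 31 = 66 left.
April 1919 has 30 days: 66 − 30 = 36 left.
May 1919 has 31 days: 36 − 31 = 5 left.
5 days into June 1919 → June 5, 1919.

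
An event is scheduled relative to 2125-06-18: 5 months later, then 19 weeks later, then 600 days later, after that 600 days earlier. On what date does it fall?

March 31, 2126

Adding 5 months from June 18, 2125:
month 6 + 5 = 11 → November 2125.
Day 18 is valid in November, giving November 18, 2125.
Advancing 19 weeks (= 133 days) from November 18, 2125:
November has 30 days, so 30 − 18 = 12 days remain after November 18, 2125; 133 − 12 = 121 left.
December 2125 has 31 days: 121 − 31 = 90 left.
January 2126 has 31 days: 90 − 31 = 59 left.
February 2126 has 28 days (2126 is not a leap year): 59 − 28 = 31 left.
31 days into March 2126 → March 31, 2126.
Advancing 600 days from March 31, 2126:
March has 31 days, so 31 − 31 = 0 days remain after March 31, 2126; 600 − 0 = 600 left.
April 2126 has 30 days: 600 − 30 = 570 left.
May 2126 has 31 days: 570 − 31 = 539 left.
June 2126 has 30 days: 539 − 30 = 509 left.
July 2126 has 31 days: 509 − 31 = 478 left.
August 2126 has 31 days: 478 − 31 = 447 left.
September 2126 has 30 days: 447 − 30 = 417 left.
October 2126 has 31 days: 417 − 31 = 386 left.
November 2126 has 30 days: 386 − 30 = 356 left.
December 2126 has 31 days: 356 − 31 = 325 left.
January 2127 has 31 days: 325 − 31 = 294 left.
February 2127 has 28 days (2127 is not a leap year): 294 − 28 = 266 left.
March 2127 has 31 days: 266 − 31 = 235 left.
April 2127 has 30 days: 235 − 30 = 205 left.
May 2127 has 31 days: 205 − 31 = 174 left.
June 2127 has 30 days: 174 − 30 = 144 left.
July 2127 has 31 days: 144 − 31 = 113 left.
August 2127 has 31 days: 113 − 31 = 82 left.
September 2127 has 30 days: 82 − 30 = 52 left.
October 2127 has 31 days: 52 − 31 = 21 left.
21 days into November 2127 → November 21, 2127.
Counting back 600 days from November 21, 2127:
Going back 21 days from November 21, 2127 reaches the end of the previous month; 600 − 21 = 579 left.
October 2127 has 31 days: 579 − 31 = 548 left.
September 2127 has 30 days: 548 − 30 = 518 left.
August 2127 has 31 days: 518 − 31 = 487 left.
July 2127 has 31 days: 487 − 31 = 456 left.
June 2127 has 30 days: 456 − 30 = 426 left.
May 2127 has 31 days: 426 − 31 = 395 left.
April 2127 has 30 days: 395 − 30 = 365 left.
March 2127 has 31 days: 365 − 31 = 334 left.
February 2127 has 28 days (2127 is not a leap year): 334 − 28 = 306 left.
January 2127 has 31 days: 306 − 31 = 275 left.
December 2126 has 31 days: 275 − 31 = 244 left.
November 2126 has 30 days: 244 − 30 = 214 left.
October 2126 has 31 days: 214 − 31 = 183 left.
September 2126 has 30 days: 183 − 30 = 153 left.
August 2126 has 31 days: 153 − 31 = 122 left.
July 2126 has 31 days: 122 − 31 = 91 left.
June 2126 has 30 days: 91 − 30 = 61 left.
May 2126 has 31 days: 61 − 31 = 30 left.
April 2126 has 30 days: 30 − 30 = 0 left.
March 2126 has 31 days; 31 − 0 = 31 → March 31, 2126.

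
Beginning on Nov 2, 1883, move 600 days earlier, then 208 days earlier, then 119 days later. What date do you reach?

Counting back 600 days from November 2, 1883:
Going back 2 days from November 2, 1883 reaches the end of the previous month; 600 − 2 = 598 left.
October 1883 has 31 days: 598 − 31 = 567 left.
September 1883 has 30 days: 567 − 30 = 537 left.
August 1883 has 31 days: 537 − 31 = 506 left.
July 1883 has 31 days: 506 − 31 = 475 left.
June 1883 has 30 days: 475 − 30 = 445 left.
May 1883 has 31 days: 445 − 31 = 414 left.
April 1883 has 30 days: 414 − 30 = 384 left.
March 1883 has 31 days: 384 − 31 = 353 left.
February 1883 has 28 days (1883 is not a leap year): 353 − 28 = 325 left.
January 1883 has 31 days: 325 − 31 = 294 left.
December 1882 has 31 days: 294 − 31 = 263 left.
November 1882 has 30 days: 263 − 30 = 233 left.
October 1882 has 31 days: 233 − 31 = 202 left.
September 1882 has 30 days: 202 − 30 = 172 left.
August 1882 has 31 days: 172 − 31 = 141 left.
July 1882 has 31 days: 141 − 31 = 110 left.
June 1882 has 30 days: 110 − 30 = 80 left.
May 1882 has 31 days: 80 − 31 = 49 left.
April 1882 has 30 days: 49 − 30 = 19 left.
March 1882 has 31 days; 31 − 19 = 12 → March 12, 1882.
Going back 208 days from March 12, 1882:
Going back 12 days from March 12, 1882 reaches the end of the previous month; 208 − 12 = 196 left.
February 1882 has 28 days (1882 is not a leap year): 196 − 28 = 168 left.
January 1882 has 31 days: 168 − 31 = 137 left.
December 1881 has 31 days: 137 − 31 = 106 left.
November 1881 has 30 days: 106 − 30 = 76 left.
October 1881 has 31 days: 76 − 31 = 45 left.
September 1881 has 30 days: 45 − 30 = 15 left.
August 1881 has 31 days; 31 − 15 = 16 → August 16, 1881.
Advancing 119 days from August 16, 1881:
August has 31 days, so 31 − 16 = 15 days remain after August 16, 1881; 119 − 15 = 104 left.
September 1881 has 30 days: 104 − 30 = 74 left.
October 1881 has 31 days: 74 − 31 = 43 left.
November 1881 has 30 days: 43 − 30 = 13 left.
13 days into December 1881 → December 13, 1881.

December 13, 1881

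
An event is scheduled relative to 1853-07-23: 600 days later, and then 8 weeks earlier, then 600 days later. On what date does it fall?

September 9, 1856

Advancing 600 days from July 23, 1853:
July has 31 days, so 31 − 23 = 8 days remain after July 23, 1853; 600 − 8 = 592 left.
August 1853 has 31 days: 592 − 31 = 561 left.
September 1853 has 30 days: 561 − 30 = 531 left.
October 1853 has 31 days: 531 − 31 = 500 left.
November 1853 has 30 days: 500 − 30 = 470 left.
December 1853 has 31 days: 470 − 31 = 439 left.
January 1854 has 31 days: 439 − 31 = 408 left.
February 1854 has 28 days (1854 is not a leap year): 408 − 28 = 380 left.
March 1854 has 31 days: 380 − 31 = 349 left.
April 1854 has 30 days: 349 − 30 = 319 left.
May 1854 has 31 days: 319 − 31 = 288 left.
June 1854 has 30 days: 288 − 30 = 258 left.
July 1854 has 31 days: 258 − 31 = 227 left.
August 1854 has 31 days: 227 − 31 = 196 left.
September 1854 has 30 days: 196 − 30 = 166 left.
October 1854 has 31 days: 166 − 31 = 135 left.
November 1854 has 30 days: 135 − 30 = 105 left.
December 1854 has 31 days: 105 − 31 = 74 left.
January 1855 has 31 days: 74 − 31 = 43 left.
February 1855 has 28 days (1855 is not a leap year): 43 − 28 = 15 left.
15 days into March 1855 → March 15, 1855.
Counting back 8 weeks (= 56 days) from March 15, 1855:
Going back 15 days from March 15, 1855 reaches the end of the previous month; 56 − 15 = 41 left.
February 1855 has 28 days (1855 is not a leap year): 41 − 28 = 13 left.
January 1855 has 31 days; 31 − 13 = 18 → January 18, 1855.
Adding 600 days from January 18, 1855:
January has 31 days, so 31 − 18 = 13 days remain after January 18, 1855; 600 − 13 = 587 left.
February 1855 has 28 days (1855 is not a leap year): 587 − 28 = 559 left.
March 1855 has 31 days: 559 − 31 = 528 left.
April 1855 has 30 days: 528 − 30 = 498 left.
May 1855 has 31 days: 498 − 31 = 467 left.
June 1855 has 30 days: 467 − 30 = 437 left.
July 1855 has 31 days: 437 − 31 = 406 left.
August 1855 has 31 days: 406 − 31 = 375 left.
September 1855 has 30 days: 375 − 30 = 345 left.
October 1855 has 31 days: 345 − 31 = 314 left.
November 1855 has 30 days: 314 − 30 = 284 left.
December 1855 has 31 days: 284 − 31 = 253 left.
January 1856 has 31 days: 253 − 31 = 222 left.
February 1856 has 29 days (1856 is a leap year): 222 − 29 = 193 left.
March 1856 has 31 days: 193 − 31 = 162 left.
April 1856 has 30 days: 162 − 30 = 132 left.
May 1856 has 31 days: 132 − 31 = 101 left.
June 1856 has 30 days: 101 − 30 = 71 left.
July 1856 has 31 days: 71 − 31 = 40 left.
August 1856 has 31 days: 40 − 31 = 9 left.
9 days into September 1856 → September 9, 1856.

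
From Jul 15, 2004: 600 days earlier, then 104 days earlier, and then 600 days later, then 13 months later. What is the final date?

Going back 600 days from July 15, 2004:
Going back 15 days from July 15, 2004 reaches the end of the previous month; 600 − 15 = 585 left.
June 2004 has 30 days: 585 − 30 = 555 left.
May 2004 has 31 days: 555 − 31 = 524 left.
April 2004 has 30 days: 524 − 30 = 494 left.
March 2004 has 31 days: 494 − 31 = 463 left.
February 2004 has 29 days (2004 is a leap year): 463 − 29 = 434 left.
January 2004 has 31 days: 434 − 31 = 403 left.
December 2003 has 31 days: 403 − 31 = 372 left.
November 2003 has 30 days: 372 − 30 = 342 left.
October 2003 has 31 days: 342 − 31 = 311 left.
September 2003 has 30 days: 311 − 30 = 281 left.
August 2003 has 31 days: 281 − 31 = 250 left.
July 2003 has 31 days: 250 − 31 = 219 left.
June 2003 has 30 days: 219 − 30 = 189 left.
May 2003 has 31 days: 189 − 31 = 158 left.
April 2003 has 30 days: 158 − 30 = 128 left.
March 2003 has 31 days: 128 − 31 = 97 left.
February 2003 has 28 days (2003 is not a leap year): 97 − 28 = 69 left.
January 2003 has 31 days: 69 − 31 = 38 left.
December 2002 has 31 days: 38 − 31 = 7 left.
November 2002 has 30 days; 30 − 7 = 23 → November 23, 2002.
Counting back 104 days from November 23, 2002:
Going back 23 days from November 23, 2002 reaches the end of the previous month; 104 − 23 = 81 left.
October 2002 has 31 days: 81 − 31 = 50 left.
September 2002 has 30 days: 50 − 30 = 20 left.
August 2002 has 31 days; 31 − 20 = 11 → August 11, 2002.
Advancing 600 days from August 11, 2002:
August has 31 days, so 31 − 11 = 20 days remain after August 11, 2002; 600 − 20 = 580 left.
September 2002 has 30 days: 580 − 30 = 550 left.
October 2002 has 31 days: 550 − 31 = 519 left.
November 2002 has 30 days: 519 − 30 = 489 left.
December 2002 has 31 days: 489 − 31 = 458 left.
January 2003 has 31 days: 458 − 31 = 427 left.
February 2003 has 28 days (2003 is not a leap year): 427 − 28 = 399 left.
March 2003 has 31 days: 399 − 31 = 368 left.
April 2003 has 30 days: 368 − 30 = 338 left.
May 2003 has 31 days: 338 − 31 = 307 left.
June 2003 has 30 days: 307 − 30 = 277 left.
July 2003 has 31 days: 277 − 31 = 246 left.
August 2003 has 31 days: 246 − 31 = 215 left.
September 2003 has 30 days: 215 − 30 = 185 left.
October 2003 has 31 days: 185 − 31 = 154 left.
November 2003 has 30 days: 154 − 30 = 124 left.
December 2003 has 31 days: 124 − 31 = 93 left.
January 2004 has 31 days: 93 − 31 = 62 left.
February 2004 has 29 days (2004 is a leap year): 62 − 29 = 33 left.
March 2004 has 31 days: 33 − 31 = 2 left.
2 days into April 2004 → April 2, 2004.
Counting forward 13 months from April 2, 2004:
month 4 + 13 = 17, which is month 5 of year 2005 → May 2005.
Day 2 is valid in May, giving May 2, 2005.

May 2, 2005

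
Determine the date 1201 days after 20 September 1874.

January 3, 1878

Advancing 1201 days from September 20, 1874.
September has 30 days, so 30 − 20 = 10 days remain after September 20, 1874; 1201 − 10 = 1191 left.
October 1874 has 31 days: 1191 − 31 = 1160 left.
November 1874 has 30 days: 1160 − 30 = 1130 left.
December 1874 has 31 days: 1130 − 31 = 1099 left.
January 1875 has 31 days: 1099 − 31 = 1068 left.
February 1875 has 28 days (1875 is not a leap year): 1068 − 28 = 1040 left.
March 1875 has 31 days: 1040 − 31 = 1009 left.
April 1875 has 30 days: 1009 − 30 = 979 left.
May 1875 has 31 days: 979 − 31 = 948 left.
June 1875 has 30 days: 948 − 30 = 918 left.
July 1875 has 31 days: 918 − 31 = 887 left.
August 1875 has 31 days: 887 − 31 = 856 left.
September 1875 has 30 days: 856 − 30 = 826 left.
October 1875 has 31 days: 826 − 31 = 795 left.
November 1875 has 30 days: 795 − 30 = 765 left.
December 1875 has 31 days: 765 − 31 = 734 left.
January 1876 has 31 days: 734 − 31 = 703 left.
February 1876 has 29 days (1876 is a leap year): 703 − 29 = 674 left.
March 1876 has 31 days: 674 − 31 = 643 left.
April 1876 has 30 days: 643 − 30 = 613 left.
May 1876 has 31 days: 613 − 31 = 582 left.
June 1876 has 30 days: 582 − 30 = 552 left.
July 1876 has 31 days: 552 − 31 = 521 left.
August 1876 has 31 days: 521 − 31 = 490 left.
September 1876 has 30 days: 490 − 30 = 460 left.
October 1876 has 31 days: 460 − 31 = 429 left.
November 1876 has 30 days: 429 − 30 = 399 left.
December 1876 has 31 days: 399 − 31 = 368 left.
January 1877 has 31 days: 368 − 31 = 337 left.
February 1877 has 28 days (1877 is not a leap year): 337 − 28 = 309 left.
March 1877 has 31 days: 309 − 31 = 278 left.
April 1877 has 30 days: 278 − 30 = 248 left.
May 1877 has 31 days: 248 − 31 = 217 left.
June 1877 has 30 days: 217 − 30 = 187 left.
July 1877 has 31 days: 187 − 31 = 156 left.
August 1877 has 31 days: 156 − 31 = 125 left.
September 1877 has 30 days: 125 − 30 = 95 left.
October 1877 has 31 days: 95 − 31 = 64 left.
November 1877 has 30 days: 64 − 30 = 34 left.
December 1877 has 31 days: 34 − 31 = 3 left.
3 days into January 1878 → January 3, 1878.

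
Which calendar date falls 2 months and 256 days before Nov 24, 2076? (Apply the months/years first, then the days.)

January 12, 2076

Counting back 2 months and 256 days from November 24, 2076: first the month/year part, then the days.
month 11 − 2 = 9 → September 2076.
Day 24 is valid in September, giving September 24, 2076.
Now subtract 256 days from September 24, 2076.
Going back 24 days from September 24, 2076 reaches the end of the previous month; 256 − 24 = 232 left.
August 2076 has 31 days: 232 − 31 = 201 left.
July 2076 has 31 days: 201 − 31 = 170 left.
June 2076 has 30 days: 170 − 30 = 140 left.
May 2076 has 31 days: 140 − 31 = 109 left.
April 2076 has 30 days: 109 − 30 = 79 left.
March 2076 has 31 days: 79 − 31 = 48 left.
February 2076 has 29 days (2076 is a leap year): 48 − 29 = 19 left.
January 2076 has 31 days; 31 − 19 = 12 → January 12, 2076.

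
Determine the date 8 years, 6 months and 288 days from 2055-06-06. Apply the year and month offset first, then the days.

September 19, 2064

Counting forward 8 years, 6 months and 288 days from June 6, 2055: first the month/year part, then the days.
+8 years → 2063; month 6 + 6 = 12 → December 2063.
Day 6 is valid in December, giving December 6, 2063.
Now add 288 days from December 6, 2063.
December has 31 days, so 31 − 6 = 25 days remain after December 6, 2063; 288 − 25 = 263 left.
January 2064 has 31 days: 263 − 31 = 232 left.
February 2064 has 29 days (2064 is a leap year): 232 − 29 = 203 left.
March 2064 has 31 days: 203 − 31 = 172 left.
April 2064 has 30 days: 172 − 30 = 142 left.
May 2064 has 31 days: 142 − 31 = 111 left.
June 2064 has 30 days: 111 − 30 = 81 left.
July 2064 has 31 days: 81 − 31 = 50 left.
August 2064 has 31 days: 50 − 31 = 19 left.
19 days into September 2064 → September 19, 2064.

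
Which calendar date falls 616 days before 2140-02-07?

Counting back 616 days from February 7, 2140.
Going back 7 days from February 7, 2140 reaches the end of the previous month; 616 − 7 = 609 left.
January 2140 has 31 days: 609 − 31 = 578 left.
December 2139 has 31 days: 578 − 31 = 547 left.
November 2139 has 30 days: 547 − 30 = 517 left.
October 2139 has 31 days: 517 − 31 = 486 left.
September 2139 has 30 days: 486 − 30 = 456 left.
August 2139 has 31 days: 456 − 31 = 425 left.
July 2139 has 31 days: 425 − 31 = 394 left.
June 2139 has 30 days: 394 − 30 = 364 left.
May 2139 has 31 days: 364 − 31 = 333 left.
April 2139 has 30 days: 333 − 30 = 303 left.
March 2139 has 31 days: 303 − 31 = 272 left.
February 2139 has 28 days (2139 is not a leap year): 272 − 28 = 244 left.
January 2139 has 31 days: 244 − 31 = 213 left.
December 2138 has 31 days: 213 − 31 = 182 left.
November 2138 has 30 days: 182 − 30 = 152 left.
October 2138 has 31 days: 152 − 31 = 121 left.
September 2138 has 30 days: 121 − 30 = 91 left.
August 2138 has 31 days: 91 − 31 = 60 left.
July 2138 has 31 days: 60 − 31 = 29 left.
June 2138 has 30 days; 30 − 29 = 1 → June 1, 2138.

June 1, 2138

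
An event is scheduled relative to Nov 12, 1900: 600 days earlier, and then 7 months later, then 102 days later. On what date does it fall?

Subtracting 600 days from November 12, 1900:
Going back 12 days from November 12, 1900 reaches the end of the previous month; 600 − 12 = 588 left.
October 1900 has 31 days: 588 − 31 = 557 left.
September 1900 has 30 days: 557 − 30 = 527 left.
August 1900 has 31 days: 527 − 31 = 496 left.
July 1900 has 31 days: 496 − 31 = 465 left.
June 1900 has 30 days: 465 − 30 = 435 left.
May 1900 has 31 days: 435 − 31 = 404 left.
April 1900 has 30 days: 404 − 30 = 374 left.
March 1900 has 31 days: 374 − 31 = 343 left.
February 1900 has 28 days (1900 is not a leap year (divisible by 100 but not 400)): 343 − 28 = 315 left.
January 1900 has 31 days: 315 − 31 = 284 left.
December 1899 has 31 days: 284 − 31 = 253 left.
November 1899 has 30 days: 253 − 30 = 223 left.
October 1899 has 31 days: 223 − 31 = 192 left.
September 1899 has 30 days: 192 − 30 = 162 left.
August 1899 has 31 days: 162 − 31 = 131 left.
July 1899 has 31 days: 131 − 31 = 100 left.
June 1899 has 30 days: 100 − 30 = 70 left.
May 1899 has 31 days: 70 − 31 = 39 left.
April 1899 has 30 days: 39 − 30 = 9 left.
March 1899 has 31 days; 31 − 9 = 22 → March 22, 1899.
Advancing 7 months from March 22, 1899:
month 3 + 7 = 10 → October 1899.
Day 22 is valid in October, giving October 22, 1899.
Advancing 102 days from October 22, 1899:
October has 31 days, so 31 − 22 = 9 days remain after October 22, 1899; 102 − 9 = 93 left.
November 1899 has 30 days: 93 − 30 = 63 left.
December 1899 has 31 days: 63 − 31 = 32 left.
January 1900 has 31 days: 32 − 31 = 1 left.
1 day into February 1900 → February 1, 1900.

February 1, 1900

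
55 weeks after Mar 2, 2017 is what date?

Adding 55 weeks = 385 days from March 2, 2017.
March has 31 days, so 31 − 2 = 29 days remain after March 2, 2017; 385 − 29 = 356 left.
April 2017 has 30 days: 356 − 30 = 326 left.
May 2017 has 31 days: 326 − 31 = 295 left.
June 2017 has 30 days: 295 − 30 = 265 left.
July 2017 has 31 days: 265 − 31 = 234 left.
August 2017 has 31 days: 234 − 31 = 203 left.
September 2017 has 30 days: 203 − 30 = 173 left.
October 2017 has 31 days: 173 − 31 = 142 left.
November 2017 has 30 days: 142 − 30 = 112 left.
December 2017 has 31 days: 112 − 31 = 81 left.
January 2018 has 31 days: 81 − 31 = 50 left.
February 2018 has 28 days (2018 is not a leap year): 50 − 28 = 22 left.
22 days into March 2018 → March 22, 2018.

March 22, 2018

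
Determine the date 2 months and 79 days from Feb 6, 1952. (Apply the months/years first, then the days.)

June 24, 1952

Counting forward 2 months and 79 days from February 6, 1952: first the month/year part, then the days.
month 2 + 2 = 4 → April 1952.
Day 6 is valid in April, giving April 6, 1952.
Now add 79 days from April 6, 1952.
April has 30 days, so 30 − 6 = 24 days remain after April 6, 1952; 79 − 24 = 55 left.
May 1952 has 31 days: 55 − 31 = 24 left.
24 days into June 1952 → June 24, 1952.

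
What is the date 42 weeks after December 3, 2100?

September 23, 2101

Adding 42 weeks = 294 days from December 3, 2100.
December has 31 days, so 31 − 3 = 28 days remain after December 3, 2100; 294 − 28 = 266 left.
January 2101 has 31 days: 266 − 31 = 235 left.
February 2101 has 28 days (2101 is not a leap year): 235 − 28 = 207 left.
March 2101 has 31 days: 207 − 31 = 176 left.
April 2101 has 30 days: 176 − 30 = 146 left.
May 2101 has 31 days: 146 − 31 = 115 left.
June 2101 has 30 days: 115 − 30 = 85 left.
July 2101 has 31 days: 85 − 31 = 54 left.
August 2101 has 31 days: 54 − 31 = 23 left.
23 days into September 2101 → September 23, 2101.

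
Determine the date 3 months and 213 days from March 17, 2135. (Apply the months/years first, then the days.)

Counting forward 3 months and 213 days from March 17, 2135: first the month/year part, then the days.
month 3 + 3 = 6 → June 2135.
Day 17 is valid in June, giving June 17, 2135.
Now add 213 days from June 17, 2135.
June has 30 days, so 30 − 17 = 13 days remain after June 17, 2135; 213 − 13 = 200 left.
July 2135 has 31 days: 200 − 31 = 169 left.
August 2135 has 31 days: 169 − 31 = 138 left.
September 2135 has 30 days: 138 − 30 = 108 left.
October 2135 has 31 days: 108 − 31 = 77 left.
November 2135 has 30 days: 77 − 30 = 47 left.
December 2135 has 31 days: 47 − 31 = 16 left.
16 days into January 2136 → January 16, 2136.

January 16, 2136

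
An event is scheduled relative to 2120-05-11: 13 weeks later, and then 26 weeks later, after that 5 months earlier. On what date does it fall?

Advancing 13 weeks (= 91 days) from May 11, 2120:
May has 31 days, so 31 − 11 = 20 days remain after May 11, 2120; 91 − 20 = 71 left.
June 2120 has 30 days: 71 − 30 = 41 left.
July 2120 has 31 days: 41 − 31 = 10 left.
10 days into August 2120 → August 10, 2120.
Adding 26 weeks (= 182 days) from August 10, 2120:
August has 31 days, so 31 − 10 = 21 days remain after August 10, 2120; 182 − 21 = 161 left.
September 2120 has 30 days: 161 − 30 = 131 left.
October 2120 has 31 days: 131 − 31 = 100 left.
November 2120 has 30 days: 100 − 30 = 70 left.
December 2120 has 31 days: 70 − 31 = 39 left.
January 2121 has 31 days: 39 − 31 = 8 left.
8 days into February 2121 → February 8, 2121.
Subtracting 5 months from February 8, 2121:
month 2 − 5 = -3, which is month 9 of year 2120 → September 2120.
Day 8 is valid in September, giving September 8, 2120.

September 8, 2120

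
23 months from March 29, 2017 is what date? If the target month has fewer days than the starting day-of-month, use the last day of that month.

February 28, 2019

Counting forward 23 months from March 29, 2017.
month 3 + 23 = 26, which is month 2 of year 2019 → February 2019.
February 2019 has only 28 days (2019 is not a leap year — relevant if February), and the start was day 29, so the date clamps to February 28, 2019.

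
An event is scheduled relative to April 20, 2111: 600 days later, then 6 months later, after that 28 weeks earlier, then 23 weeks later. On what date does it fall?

May 6, 2113

Advancing 600 days from April 20, 2111:
April has 30 days, so 30 − 20 = 10 days remain after April 20, 2111; 600 − 10 = 590 left.
May 2111 has 31 days: 590 − 31 = 559 left.
June 2111 has 30 days: 559 − 30 = 529 left.
July 2111 has 31 days: 529 − 31 = 498 left.
August 2111 has 31 days: 498 − 31 = 467 left.
September 2111 has 30 days: 467 − 30 = 437 left.
October 2111 has 31 days: 437 − 31 = 406 left.
November 2111 has 30 days: 406 − 30 = 376 left.
December 2111 has 31 days: 376 − 31 = 345 left.
January 2112 has 31 days: 345 − 31 = 314 left.
February 2112 has 29 days (2112 is a leap year): 314 − 29 = 285 left.
March 2112 has 31 days: 285 − 31 = 254 left.
April 2112 has 30 days: 254 − 30 = 224 left.
May 2112 has 31 days: 224 − 31 = 193 left.
June 2112 has 30 days: 193 − 30 = 163 left.
July 2112 has 31 days: 163 − 31 = 132 left.
August 2112 has 31 days: 132 − 31 = 101 left.
September 2112 has 30 days: 101 − 30 = 71 left.
October 2112 has 31 days: 71 − 31 = 40 left.
November 2112 has 30 days: 40 − 30 = 10 left.
10 days into December 2112 → December 10, 2112.
Advancing 6 months from December 10, 2112:
month 12 + 6 = 18, which is month 6 of year 2113 → June 2113.
Day 10 is valid in June, giving June 10, 2113.
Subtracting 28 weeks (= 196 days) from June 10, 2113:
Going back 10 days from June 10, 2113 reaches the end of the previous month; 196 − 10 = 186 left.
May 2113 has 31 days: 186 − 31 = 155 left.
April 2113 has 30 days: 155 − 30 = 125 left.
March 2113 has 31 days: 125 − 31 = 94 left.
February 2113 has 28 days (2113 is not a leap year): 94 − 28 = 66 left.
January 2113 has 31 days: 66 − 31 = 35 left.
December 2112 has 31 days: 35 − 31 = 4 left.
November 2112 has 30 days; 30 − 4 = 26 → November 26, 2112.
Advancing 23 weeks (= 161 days) from November 26, 2112:
November has 30 days, so 30 − 26 = 4 days remain after November 26, 2112; 161 − 4 = 157 left.
December 2112 has 31 days: 157 − 31 = 126 left.
January 2113 has 31 days: 126 − 31 = 95 left.
February 2113 has 28 days (2113 is not a leap year): 95 − 28 = 67 left.
March 2113 has 31 days: 67 − 31 = 36 left.
April 2113 has 30 days: 36 − 30 = 6 left.
6 days into May 2113 → May 6, 2113.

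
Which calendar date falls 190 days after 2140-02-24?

September 1, 2140

Adding 190 days from February 24, 2140.
February has 29 days, so 29 − 24 = 5 days remain after February 24, 2140; 190 − 5 = 185 left.
March 2140 has 31 days: 185 − 31 = 154 left.
April 2140 has 30 days: 154 − 30 = 124 left.
May 2140 has 31 days: 124 − 31 = 93 left.
June 2140 has 30 days: 93 − 30 = 63 left.
July 2140 has 31 days: 63 − 31 = 32 left.
August 2140 has 31 days: 32 − 31 = 1 left.
1 day into September 2140 → September 1, 2140.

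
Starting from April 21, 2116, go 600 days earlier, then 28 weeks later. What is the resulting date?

Subtracting 600 days from April 21, 2116:
Going back 21 days from April 21, 2116 reaches the end of the previous month; 600 − 21 = 579 left.
March 2116 has 31 days: 579 − 31 = 548 left.
February 2116 has 29 days (2116 is a leap year): 548 − 29 = 519 left.
January 2116 has 31 days: 519 − 31 = 488 left.
December 2115 has 31 days: 488 − 31 = 457 left.
November 2115 has 30 days: 457 − 30 = 427 left.
October 2115 has 31 days: 427 − 31 = 396 left.
September 2115 has 30 days: 396 − 30 = 366 left.
August 2115 has 31 days: 366 − 31 = 335 left.
July 2115 has 31 days: 335 − 31 = 304 left.
June 2115 has 30 days: 304 − 30 = 274 left.
May 2115 has 31 days: 274 − 31 = 243 left.
April 2115 has 30 days: 243 − 30 = 213 left.
March 2115 has 31 days: 213 − 31 = 182 left.
February 2115 has 28 days (2115 is not a leap year): 182 − 28 = 154 left.
January 2115 has 31 days: 154 − 31 = 123 left.
December 2114 has 31 days: 123 − 31 = 92 left.
November 2114 has 30 days: 92 − 30 = 62 left.
October 2114 has 31 days: 62 − 31 = 31 left.
September 2114 has 30 days: 31 − 30 = 1 left.
August 2114 has 31 days; 31 − 1 = 30 → August 30, 2114.
Counting forward 28 weeks (= 196 days) from August 30, 2114:
August has 31 days, so 31 − 30 = 1 day remains after August 30, 2114; 196 − 1 = 195 left.
September 2114 has 30 days: 195 − 30 = 165 left.
October 2114 has 31 days: 165 − 31 = 134 left.
November 2114 has 30 days: 134 − 30 = 104 left.
December 2114 has 31 days: 104 − 31 = 73 left.
January 2115 has 31 days: 73 − 31 = 42 left.
February 2115 has 28 days (2115 is not a leap year): 42 − 28 = 14 left.
14 days into March 2115 → March 14, 2115.

March 14, 2115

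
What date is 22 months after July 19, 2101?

Adding 22 months from July 19, 2101.
month 7 + 22 = 29, which is month 5 of year 2103 → May 2103.
Day 19 is valid in May, giving May 19, 2103.

May 19, 2103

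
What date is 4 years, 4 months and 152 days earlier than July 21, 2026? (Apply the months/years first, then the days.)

October 20, 2021

Going back 4 years, 4 months and 152 days from July 21, 2026: first the month/year part, then the days.
-4 years → 2022; month 7 − 4 = 3 → March 2022.
Day 21 is valid in March, giving March 21, 2022.
Now subtract 152 days from March 21, 2022.
Going back 21 days from March 21, 2022 reaches the end of the previous month; 152 − 21 = 131 left.
February 2022 has 28 days (2022 is not a leap year): 131 − 28 = 103 left.
January 2022 has 31 days: 103 − 31 = 72 left.
December 2021 has 31 days: 72 − 31 = 41 left.
November 2021 has 30 days: 41 − 30 = 11 left.
October 2021 has 31 days; 31 − 11 = 20 → October 20, 2021.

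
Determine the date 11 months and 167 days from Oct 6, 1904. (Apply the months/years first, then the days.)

Counting forward 11 months and 167 days from October 6, 1904: first the month/year part, then the days.
month 10 + 11 = 21, which is month 9 of year 1905 → September 1905.
Day 6 is valid in September, giving September 6, 1905.
Now add 167 days from September 6, 1905.
September has 30 days, so 30 − 6 = 24 days remain after September 6, 1905; 167 − 24 = 143 left.
October 1905 has 31 days: 143 − 31 = 112 left.
November 1905 has 30 days: 112 − 30 = 82 left.
December 1905 has 31 days: 82 − 31 = 51 left.
January 1906 has 31 days: 51 − 31 = 20 left.
20 days into February 1906 → February 20, 1906.

February 20, 1906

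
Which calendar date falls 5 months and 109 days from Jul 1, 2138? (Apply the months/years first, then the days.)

Counting forward 5 months and 109 days from July 1, 2138: first the month/year part, then the days.
month 7 + 5 = 12 → December 2138.
Day 1 is valid in December, giving December 1, 2138.
Now add 109 days from December 1, 2138.
December has 31 days, so 31 − 1 = 30 days remain after December 1, 2138; 109 − 30 = 79 left.
January 2139 has 31 days: 79 − 31 = 48 left.
February 2139 has 28 days (2139 is not a leap year): 48 − 28 = 20 left.
20 days into March 2139 → March 20, 2139.

March 20, 2139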